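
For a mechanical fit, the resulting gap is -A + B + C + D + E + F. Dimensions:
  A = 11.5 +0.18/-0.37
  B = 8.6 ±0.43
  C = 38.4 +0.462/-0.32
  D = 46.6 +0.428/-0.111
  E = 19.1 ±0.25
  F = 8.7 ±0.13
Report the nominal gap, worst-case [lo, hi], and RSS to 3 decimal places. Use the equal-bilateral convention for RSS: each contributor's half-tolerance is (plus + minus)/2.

nominal=109.900 wc=[108.479,111.970] rss=0.752

Stack each dimension's contribution:
  -A: nom -11.500 → Σnom=-11.500; wc +0.370/-0.180 → slack +0.370/-0.180; half-tol=0.275, Σhalf²=0.075625
  +B: nom +8.600 → Σnom=-2.900; wc +0.430/-0.430 → slack +0.800/-0.610; half-tol=0.430, Σhalf²=0.260525
  +C: nom +38.400 → Σnom=35.500; wc +0.462/-0.320 → slack +1.262/-0.930; half-tol=0.391, Σhalf²=0.413406
  +D: nom +46.600 → Σnom=82.100; wc +0.428/-0.111 → slack +1.690/-1.041; half-tol=0.270, Σhalf²=0.486036
  +E: nom +19.100 → Σnom=101.200; wc +0.250/-0.250 → slack +1.940/-1.291; half-tol=0.250, Σhalf²=0.548536
  +F: nom +8.700 → Σnom=109.900; wc +0.130/-0.130 → slack +2.070/-1.421; half-tol=0.130, Σhalf²=0.565436
Nominal = 109.900. Worst-case = [109.900 - 1.421, 109.900 + 2.070] = [108.479, 111.970]. RSS = √0.565436 = 0.752.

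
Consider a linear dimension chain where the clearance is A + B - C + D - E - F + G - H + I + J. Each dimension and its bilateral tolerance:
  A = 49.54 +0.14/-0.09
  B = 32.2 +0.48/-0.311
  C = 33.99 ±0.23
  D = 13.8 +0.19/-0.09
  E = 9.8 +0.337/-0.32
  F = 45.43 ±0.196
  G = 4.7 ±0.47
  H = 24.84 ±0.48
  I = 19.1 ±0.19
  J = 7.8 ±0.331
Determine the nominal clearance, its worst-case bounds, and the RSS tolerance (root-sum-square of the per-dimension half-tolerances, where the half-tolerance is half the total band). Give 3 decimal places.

Stack each dimension's contribution:
  +A: nom +49.540 → Σnom=49.540; wc +0.140/-0.090 → slack +0.140/-0.090; half-tol=0.115, Σhalf²=0.013225
  +B: nom +32.200 → Σnom=81.740; wc +0.480/-0.311 → slack +0.620/-0.401; half-tol=0.395, Σhalf²=0.169645
  -C: nom -33.990 → Σnom=47.750; wc +0.230/-0.230 → slack +0.850/-0.631; half-tol=0.230, Σhalf²=0.222545
  +D: nom +13.800 → Σnom=61.550; wc +0.190/-0.090 → slack +1.040/-0.721; half-tol=0.140, Σhalf²=0.242145
  -E: nom -9.800 → Σnom=51.750; wc +0.320/-0.337 → slack +1.360/-1.058; half-tol=0.329, Σhalf²=0.350058
  -F: nom -45.430 → Σnom=6.320; wc +0.196/-0.196 → slack +1.556/-1.254; half-tol=0.196, Σhalf²=0.388474
  +G: nom +4.700 → Σnom=11.020; wc +0.470/-0.470 → slack +2.026/-1.724; half-tol=0.470, Σhalf²=0.609374
  -H: nom -24.840 → Σnom=-13.820; wc +0.480/-0.480 → slack +2.506/-2.204; half-tol=0.480, Σhalf²=0.839773
  +I: nom +19.100 → Σnom=5.280; wc +0.190/-0.190 → slack +2.696/-2.394; half-tol=0.190, Σhalf²=0.875873
  +J: nom +7.800 → Σnom=13.080; wc +0.331/-0.331 → slack +3.027/-2.725; half-tol=0.331, Σhalf²=0.985434
Nominal = 13.080. Worst-case = [13.080 - 2.725, 13.080 + 3.027] = [10.355, 16.107]. RSS = √0.985434 = 0.993.

nominal=13.080 wc=[10.355,16.107] rss=0.993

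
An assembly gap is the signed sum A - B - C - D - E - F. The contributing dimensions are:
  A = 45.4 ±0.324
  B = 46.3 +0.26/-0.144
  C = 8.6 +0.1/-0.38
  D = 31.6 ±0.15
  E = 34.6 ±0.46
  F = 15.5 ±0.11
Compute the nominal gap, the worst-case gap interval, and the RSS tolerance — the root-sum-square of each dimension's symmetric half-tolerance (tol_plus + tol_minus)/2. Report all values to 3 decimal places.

Stack each dimension's contribution:
  +A: nom +45.400 → Σnom=45.400; wc +0.324/-0.324 → slack +0.324/-0.324; half-tol=0.324, Σhalf²=0.104976
  -B: nom -46.300 → Σnom=-0.900; wc +0.144/-0.260 → slack +0.468/-0.584; half-tol=0.202, Σhalf²=0.145780
  -C: nom -8.600 → Σnom=-9.500; wc +0.380/-0.100 → slack +0.848/-0.684; half-tol=0.240, Σhalf²=0.203380
  -D: nom -31.600 → Σnom=-41.100; wc +0.150/-0.150 → slack +0.998/-0.834; half-tol=0.150, Σhalf²=0.225880
  -E: nom -34.600 → Σnom=-75.700; wc +0.460/-0.460 → slack +1.458/-1.294; half-tol=0.460, Σhalf²=0.437480
  -F: nom -15.500 → Σnom=-91.200; wc +0.110/-0.110 → slack +1.568/-1.404; half-tol=0.110, Σhalf²=0.449580
Nominal = -91.200. Worst-case = [-91.200 - 1.404, -91.200 + 1.568] = [-92.604, -89.632]. RSS = √0.449580 = 0.671.

nominal=-91.200 wc=[-92.604,-89.632] rss=0.671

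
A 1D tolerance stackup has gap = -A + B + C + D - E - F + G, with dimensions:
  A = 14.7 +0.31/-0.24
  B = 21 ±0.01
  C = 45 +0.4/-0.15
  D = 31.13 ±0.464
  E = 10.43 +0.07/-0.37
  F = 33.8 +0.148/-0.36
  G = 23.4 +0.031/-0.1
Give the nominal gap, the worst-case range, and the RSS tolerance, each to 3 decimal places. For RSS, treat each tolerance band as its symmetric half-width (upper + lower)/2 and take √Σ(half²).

nominal=61.600 wc=[60.348,63.475] rss=0.696

Stack each dimension's contribution:
  -A: nom -14.700 → Σnom=-14.700; wc +0.240/-0.310 → slack +0.240/-0.310; half-tol=0.275, Σhalf²=0.075625
  +B: nom +21.000 → Σnom=6.300; wc +0.010/-0.010 → slack +0.250/-0.320; half-tol=0.010, Σhalf²=0.075725
  +C: nom +45.000 → Σnom=51.300; wc +0.400/-0.150 → slack +0.650/-0.470; half-tol=0.275, Σhalf²=0.151350
  +D: nom +31.130 → Σnom=82.430; wc +0.464/-0.464 → slack +1.114/-0.934; half-tol=0.464, Σhalf²=0.366646
  -E: nom -10.430 → Σnom=72.000; wc +0.370/-0.070 → slack +1.484/-1.004; half-tol=0.220, Σhalf²=0.415046
  -F: nom -33.800 → Σnom=38.200; wc +0.360/-0.148 → slack +1.844/-1.152; half-tol=0.254, Σhalf²=0.479562
  +G: nom +23.400 → Σnom=61.600; wc +0.031/-0.100 → slack +1.875/-1.252; half-tol=0.066, Σhalf²=0.483852
Nominal = 61.600. Worst-case = [61.600 - 1.252, 61.600 + 1.875] = [60.348, 63.475]. RSS = √0.483852 = 0.696.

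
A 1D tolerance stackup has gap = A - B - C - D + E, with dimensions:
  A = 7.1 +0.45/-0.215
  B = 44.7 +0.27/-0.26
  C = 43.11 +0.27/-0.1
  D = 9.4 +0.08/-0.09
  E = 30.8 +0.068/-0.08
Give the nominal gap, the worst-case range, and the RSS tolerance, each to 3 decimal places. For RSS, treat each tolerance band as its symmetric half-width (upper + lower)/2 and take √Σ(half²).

nominal=-59.310 wc=[-60.225,-58.342] rss=0.477

Stack each dimension's contribution:
  +A: nom +7.100 → Σnom=7.100; wc +0.450/-0.215 → slack +0.450/-0.215; half-tol=0.333, Σhalf²=0.110556
  -B: nom -44.700 → Σnom=-37.600; wc +0.260/-0.270 → slack +0.710/-0.485; half-tol=0.265, Σhalf²=0.180781
  -C: nom -43.110 → Σnom=-80.710; wc +0.100/-0.270 → slack +0.810/-0.755; half-tol=0.185, Σhalf²=0.215006
  -D: nom -9.400 → Σnom=-90.110; wc +0.090/-0.080 → slack +0.900/-0.835; half-tol=0.085, Σhalf²=0.222231
  +E: nom +30.800 → Σnom=-59.310; wc +0.068/-0.080 → slack +0.968/-0.915; half-tol=0.074, Σhalf²=0.227707
Nominal = -59.310. Worst-case = [-59.310 - 0.915, -59.310 + 0.968] = [-60.225, -58.342]. RSS = √0.227707 = 0.477.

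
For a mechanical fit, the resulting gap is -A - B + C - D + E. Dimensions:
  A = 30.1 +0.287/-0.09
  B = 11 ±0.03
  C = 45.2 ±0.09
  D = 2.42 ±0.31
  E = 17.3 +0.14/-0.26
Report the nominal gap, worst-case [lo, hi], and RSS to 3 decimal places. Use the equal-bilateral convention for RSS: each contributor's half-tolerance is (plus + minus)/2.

Stack each dimension's contribution:
  -A: nom -30.100 → Σnom=-30.100; wc +0.090/-0.287 → slack +0.090/-0.287; half-tol=0.189, Σhalf²=0.035532
  -B: nom -11.000 → Σnom=-41.100; wc +0.030/-0.030 → slack +0.120/-0.317; half-tol=0.030, Σhalf²=0.036432
  +C: nom +45.200 → Σnom=4.100; wc +0.090/-0.090 → slack +0.210/-0.407; half-tol=0.090, Σhalf²=0.044532
  -D: nom -2.420 → Σnom=1.680; wc +0.310/-0.310 → slack +0.520/-0.717; half-tol=0.310, Σhalf²=0.140632
  +E: nom +17.300 → Σnom=18.980; wc +0.140/-0.260 → slack +0.660/-0.977; half-tol=0.200, Σhalf²=0.180632
Nominal = 18.980. Worst-case = [18.980 - 0.977, 18.980 + 0.660] = [18.003, 19.640]. RSS = √0.180632 = 0.425.

nominal=18.980 wc=[18.003,19.640] rss=0.425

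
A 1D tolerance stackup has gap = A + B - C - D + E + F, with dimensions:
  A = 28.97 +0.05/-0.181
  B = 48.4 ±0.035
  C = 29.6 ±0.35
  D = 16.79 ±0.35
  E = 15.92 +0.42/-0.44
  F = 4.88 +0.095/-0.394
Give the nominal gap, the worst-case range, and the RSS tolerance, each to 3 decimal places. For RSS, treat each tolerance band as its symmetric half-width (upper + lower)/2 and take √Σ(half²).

Stack each dimension's contribution:
  +A: nom +28.970 → Σnom=28.970; wc +0.050/-0.181 → slack +0.050/-0.181; half-tol=0.115, Σhalf²=0.013340
  +B: nom +48.400 → Σnom=77.370; wc +0.035/-0.035 → slack +0.085/-0.216; half-tol=0.035, Σhalf²=0.014565
  -C: nom -29.600 → Σnom=47.770; wc +0.350/-0.350 → slack +0.435/-0.566; half-tol=0.350, Σhalf²=0.137065
  -D: nom -16.790 → Σnom=30.980; wc +0.350/-0.350 → slack +0.785/-0.916; half-tol=0.350, Σhalf²=0.259565
  +E: nom +15.920 → Σnom=46.900; wc +0.420/-0.440 → slack +1.205/-1.356; half-tol=0.430, Σhalf²=0.444465
  +F: nom +4.880 → Σnom=51.780; wc +0.095/-0.394 → slack +1.300/-1.750; half-tol=0.244, Σhalf²=0.504245
Nominal = 51.780. Worst-case = [51.780 - 1.750, 51.780 + 1.300] = [50.030, 53.080]. RSS = √0.504245 = 0.710.

nominal=51.780 wc=[50.030,53.080] rss=0.710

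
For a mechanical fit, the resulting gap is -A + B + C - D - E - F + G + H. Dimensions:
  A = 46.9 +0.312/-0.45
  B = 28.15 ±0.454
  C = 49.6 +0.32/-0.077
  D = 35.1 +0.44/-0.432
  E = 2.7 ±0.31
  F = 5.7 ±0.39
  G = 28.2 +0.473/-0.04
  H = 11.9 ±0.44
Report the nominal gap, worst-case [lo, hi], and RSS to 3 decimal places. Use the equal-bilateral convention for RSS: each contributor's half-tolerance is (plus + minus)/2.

Stack each dimension's contribution:
  -A: nom -46.900 → Σnom=-46.900; wc +0.450/-0.312 → slack +0.450/-0.312; half-tol=0.381, Σhalf²=0.145161
  +B: nom +28.150 → Σnom=-18.750; wc +0.454/-0.454 → slack +0.904/-0.766; half-tol=0.454, Σhalf²=0.351277
  +C: nom +49.600 → Σnom=30.850; wc +0.320/-0.077 → slack +1.224/-0.843; half-tol=0.199, Σhalf²=0.390679
  -D: nom -35.100 → Σnom=-4.250; wc +0.432/-0.440 → slack +1.656/-1.283; half-tol=0.436, Σhalf²=0.580775
  -E: nom -2.700 → Σnom=-6.950; wc +0.310/-0.310 → slack +1.966/-1.593; half-tol=0.310, Σhalf²=0.676875
  -F: nom -5.700 → Σnom=-12.650; wc +0.390/-0.390 → slack +2.356/-1.983; half-tol=0.390, Σhalf²=0.828975
  +G: nom +28.200 → Σnom=15.550; wc +0.473/-0.040 → slack +2.829/-2.023; half-tol=0.257, Σhalf²=0.894768
  +H: nom +11.900 → Σnom=27.450; wc +0.440/-0.440 → slack +3.269/-2.463; half-tol=0.440, Σhalf²=1.088367
Nominal = 27.450. Worst-case = [27.450 - 2.463, 27.450 + 3.269] = [24.987, 30.719]. RSS = √1.088367 = 1.043.

nominal=27.450 wc=[24.987,30.719] rss=1.043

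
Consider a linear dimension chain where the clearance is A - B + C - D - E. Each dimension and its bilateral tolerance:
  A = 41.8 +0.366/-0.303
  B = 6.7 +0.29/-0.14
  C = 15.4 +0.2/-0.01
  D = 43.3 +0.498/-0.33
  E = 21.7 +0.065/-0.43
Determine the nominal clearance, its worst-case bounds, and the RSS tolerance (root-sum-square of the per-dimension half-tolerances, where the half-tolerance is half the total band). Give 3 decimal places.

Stack each dimension's contribution:
  +A: nom +41.800 → Σnom=41.800; wc +0.366/-0.303 → slack +0.366/-0.303; half-tol=0.335, Σhalf²=0.111890
  -B: nom -6.700 → Σnom=35.100; wc +0.140/-0.290 → slack +0.506/-0.593; half-tol=0.215, Σhalf²=0.158115
  +C: nom +15.400 → Σnom=50.500; wc +0.200/-0.010 → slack +0.706/-0.603; half-tol=0.105, Σhalf²=0.169140
  -D: nom -43.300 → Σnom=7.200; wc +0.330/-0.498 → slack +1.036/-1.101; half-tol=0.414, Σhalf²=0.340536
  -E: nom -21.700 → Σnom=-14.500; wc +0.430/-0.065 → slack +1.466/-1.166; half-tol=0.247, Σhalf²=0.401793
Nominal = -14.500. Worst-case = [-14.500 - 1.166, -14.500 + 1.466] = [-15.666, -13.034]. RSS = √0.401793 = 0.634.

nominal=-14.500 wc=[-15.666,-13.034] rss=0.634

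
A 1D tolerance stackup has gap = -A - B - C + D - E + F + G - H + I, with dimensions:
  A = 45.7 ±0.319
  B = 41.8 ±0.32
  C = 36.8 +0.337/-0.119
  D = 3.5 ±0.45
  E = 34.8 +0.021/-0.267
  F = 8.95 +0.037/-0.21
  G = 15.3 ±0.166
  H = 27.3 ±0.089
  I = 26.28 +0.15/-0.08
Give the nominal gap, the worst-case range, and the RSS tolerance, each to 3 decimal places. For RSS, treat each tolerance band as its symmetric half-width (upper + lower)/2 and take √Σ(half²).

nominal=-132.370 wc=[-134.362,-130.453] rss=0.737

Stack each dimension's contribution:
  -A: nom -45.700 → Σnom=-45.700; wc +0.319/-0.319 → slack +0.319/-0.319; half-tol=0.319, Σhalf²=0.101761
  -B: nom -41.800 → Σnom=-87.500; wc +0.320/-0.320 → slack +0.639/-0.639; half-tol=0.320, Σhalf²=0.204161
  -C: nom -36.800 → Σnom=-124.300; wc +0.119/-0.337 → slack +0.758/-0.976; half-tol=0.228, Σhalf²=0.256145
  +D: nom +3.500 → Σnom=-120.800; wc +0.450/-0.450 → slack +1.208/-1.426; half-tol=0.450, Σhalf²=0.458645
  -E: nom -34.800 → Σnom=-155.600; wc +0.267/-0.021 → slack +1.475/-1.447; half-tol=0.144, Σhalf²=0.479381
  +F: nom +8.950 → Σnom=-146.650; wc +0.037/-0.210 → slack +1.512/-1.657; half-tol=0.123, Σhalf²=0.494633
  +G: nom +15.300 → Σnom=-131.350; wc +0.166/-0.166 → slack +1.678/-1.823; half-tol=0.166, Σhalf²=0.522189
  -H: nom -27.300 → Σnom=-158.650; wc +0.089/-0.089 → slack +1.767/-1.912; half-tol=0.089, Σhalf²=0.530110
  +I: nom +26.280 → Σnom=-132.370; wc +0.150/-0.080 → slack +1.917/-1.992; half-tol=0.115, Σhalf²=0.543335
Nominal = -132.370. Worst-case = [-132.370 - 1.992, -132.370 + 1.917] = [-134.362, -130.453]. RSS = √0.543335 = 0.737.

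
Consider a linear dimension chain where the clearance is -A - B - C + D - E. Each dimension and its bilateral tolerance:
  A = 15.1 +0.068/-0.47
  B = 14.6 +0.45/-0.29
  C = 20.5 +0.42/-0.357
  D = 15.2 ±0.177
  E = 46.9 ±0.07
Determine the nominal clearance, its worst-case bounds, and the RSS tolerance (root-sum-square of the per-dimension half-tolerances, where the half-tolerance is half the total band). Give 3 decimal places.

nominal=-81.900 wc=[-83.085,-80.536] rss=0.630

Stack each dimension's contribution:
  -A: nom -15.100 → Σnom=-15.100; wc +0.470/-0.068 → slack +0.470/-0.068; half-tol=0.269, Σhalf²=0.072361
  -B: nom -14.600 → Σnom=-29.700; wc +0.290/-0.450 → slack +0.760/-0.518; half-tol=0.370, Σhalf²=0.209261
  -C: nom -20.500 → Σnom=-50.200; wc +0.357/-0.420 → slack +1.117/-0.938; half-tol=0.388, Σhalf²=0.360193
  +D: nom +15.200 → Σnom=-35.000; wc +0.177/-0.177 → slack +1.294/-1.115; half-tol=0.177, Σhalf²=0.391522
  -E: nom -46.900 → Σnom=-81.900; wc +0.070/-0.070 → slack +1.364/-1.185; half-tol=0.070, Σhalf²=0.396422
Nominal = -81.900. Worst-case = [-81.900 - 1.185, -81.900 + 1.364] = [-83.085, -80.536]. RSS = √0.396422 = 0.630.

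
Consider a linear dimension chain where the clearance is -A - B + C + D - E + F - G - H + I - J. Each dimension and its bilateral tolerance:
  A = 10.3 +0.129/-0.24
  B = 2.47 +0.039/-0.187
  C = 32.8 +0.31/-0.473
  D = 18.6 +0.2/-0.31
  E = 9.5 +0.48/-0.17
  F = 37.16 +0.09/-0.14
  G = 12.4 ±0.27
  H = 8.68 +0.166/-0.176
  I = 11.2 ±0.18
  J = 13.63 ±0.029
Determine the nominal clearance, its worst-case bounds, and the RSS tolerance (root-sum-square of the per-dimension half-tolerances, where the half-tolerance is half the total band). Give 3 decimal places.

Stack each dimension's contribution:
  -A: nom -10.300 → Σnom=-10.300; wc +0.240/-0.129 → slack +0.240/-0.129; half-tol=0.184, Σhalf²=0.034040
  -B: nom -2.470 → Σnom=-12.770; wc +0.187/-0.039 → slack +0.427/-0.168; half-tol=0.113, Σhalf²=0.046809
  +C: nom +32.800 → Σnom=20.030; wc +0.310/-0.473 → slack +0.737/-0.641; half-tol=0.391, Σhalf²=0.200081
  +D: nom +18.600 → Σnom=38.630; wc +0.200/-0.310 → slack +0.937/-0.951; half-tol=0.255, Σhalf²=0.265106
  -E: nom -9.500 → Σnom=29.130; wc +0.170/-0.480 → slack +1.107/-1.431; half-tol=0.325, Σhalf²=0.370731
  +F: nom +37.160 → Σnom=66.290; wc +0.090/-0.140 → slack +1.197/-1.571; half-tol=0.115, Σhalf²=0.383956
  -G: nom -12.400 → Σnom=53.890; wc +0.270/-0.270 → slack +1.467/-1.841; half-tol=0.270, Σhalf²=0.456856
  -H: nom -8.680 → Σnom=45.210; wc +0.176/-0.166 → slack +1.643/-2.007; half-tol=0.171, Σhalf²=0.486098
  +I: nom +11.200 → Σnom=56.410; wc +0.180/-0.180 → slack +1.823/-2.187; half-tol=0.180, Σhalf²=0.518498
  -J: nom -13.630 → Σnom=42.780; wc +0.029/-0.029 → slack +1.852/-2.216; half-tol=0.029, Σhalf²=0.519339
Nominal = 42.780. Worst-case = [42.780 - 2.216, 42.780 + 1.852] = [40.564, 44.632]. RSS = √0.519339 = 0.721.

nominal=42.780 wc=[40.564,44.632] rss=0.721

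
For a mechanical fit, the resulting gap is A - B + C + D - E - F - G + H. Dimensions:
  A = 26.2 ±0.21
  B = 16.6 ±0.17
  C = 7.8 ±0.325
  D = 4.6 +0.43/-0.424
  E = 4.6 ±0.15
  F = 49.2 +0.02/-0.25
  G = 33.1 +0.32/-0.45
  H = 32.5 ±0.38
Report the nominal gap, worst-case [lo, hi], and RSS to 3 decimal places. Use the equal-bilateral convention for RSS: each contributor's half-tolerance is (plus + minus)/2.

Stack each dimension's contribution:
  +A: nom +26.200 → Σnom=26.200; wc +0.210/-0.210 → slack +0.210/-0.210; half-tol=0.210, Σhalf²=0.044100
  -B: nom -16.600 → Σnom=9.600; wc +0.170/-0.170 → slack +0.380/-0.380; half-tol=0.170, Σhalf²=0.073000
  +C: nom +7.800 → Σnom=17.400; wc +0.325/-0.325 → slack +0.705/-0.705; half-tol=0.325, Σhalf²=0.178625
  +D: nom +4.600 → Σnom=22.000; wc +0.430/-0.424 → slack +1.135/-1.129; half-tol=0.427, Σhalf²=0.360954
  -E: nom -4.600 → Σnom=17.400; wc +0.150/-0.150 → slack +1.285/-1.279; half-tol=0.150, Σhalf²=0.383454
  -F: nom -49.200 → Σnom=-31.800; wc +0.250/-0.020 → slack +1.535/-1.299; half-tol=0.135, Σhalf²=0.401679
  -G: nom -33.100 → Σnom=-64.900; wc +0.450/-0.320 → slack +1.985/-1.619; half-tol=0.385, Σhalf²=0.549904
  +H: nom +32.500 → Σnom=-32.400; wc +0.380/-0.380 → slack +2.365/-1.999; half-tol=0.380, Σhalf²=0.694304
Nominal = -32.400. Worst-case = [-32.400 - 1.999, -32.400 + 2.365] = [-34.399, -30.035]. RSS = √0.694304 = 0.833.

nominal=-32.400 wc=[-34.399,-30.035] rss=0.833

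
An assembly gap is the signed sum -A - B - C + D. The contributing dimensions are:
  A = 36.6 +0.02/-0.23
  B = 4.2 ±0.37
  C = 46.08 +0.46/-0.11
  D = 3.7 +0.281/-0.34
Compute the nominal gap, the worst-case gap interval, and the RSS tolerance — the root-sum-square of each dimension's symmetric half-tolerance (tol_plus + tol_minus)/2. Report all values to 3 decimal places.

Stack each dimension's contribution:
  -A: nom -36.600 → Σnom=-36.600; wc +0.230/-0.020 → slack +0.230/-0.020; half-tol=0.125, Σhalf²=0.015625
  -B: nom -4.200 → Σnom=-40.800; wc +0.370/-0.370 → slack +0.600/-0.390; half-tol=0.370, Σhalf²=0.152525
  -C: nom -46.080 → Σnom=-86.880; wc +0.110/-0.460 → slack +0.710/-0.850; half-tol=0.285, Σhalf²=0.233750
  +D: nom +3.700 → Σnom=-83.180; wc +0.281/-0.340 → slack +0.991/-1.190; half-tol=0.310, Σhalf²=0.330160
Nominal = -83.180. Worst-case = [-83.180 - 1.190, -83.180 + 0.991] = [-84.370, -82.189]. RSS = √0.330160 = 0.575.

nominal=-83.180 wc=[-84.370,-82.189] rss=0.575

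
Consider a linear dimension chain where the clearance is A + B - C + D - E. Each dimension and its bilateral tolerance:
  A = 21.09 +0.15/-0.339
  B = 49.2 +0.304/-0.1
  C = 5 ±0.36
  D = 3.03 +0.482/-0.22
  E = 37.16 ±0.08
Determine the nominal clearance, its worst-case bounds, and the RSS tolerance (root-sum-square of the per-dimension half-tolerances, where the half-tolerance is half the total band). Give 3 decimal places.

nominal=31.160 wc=[30.061,32.536] rss=0.600

Stack each dimension's contribution:
  +A: nom +21.090 → Σnom=21.090; wc +0.150/-0.339 → slack +0.150/-0.339; half-tol=0.244, Σhalf²=0.059780
  +B: nom +49.200 → Σnom=70.290; wc +0.304/-0.100 → slack +0.454/-0.439; half-tol=0.202, Σhalf²=0.100584
  -C: nom -5.000 → Σnom=65.290; wc +0.360/-0.360 → slack +0.814/-0.799; half-tol=0.360, Σhalf²=0.230184
  +D: nom +3.030 → Σnom=68.320; wc +0.482/-0.220 → slack +1.296/-1.019; half-tol=0.351, Σhalf²=0.353385
  -E: nom -37.160 → Σnom=31.160; wc +0.080/-0.080 → slack +1.376/-1.099; half-tol=0.080, Σhalf²=0.359785
Nominal = 31.160. Worst-case = [31.160 - 1.099, 31.160 + 1.376] = [30.061, 32.536]. RSS = √0.359785 = 0.600.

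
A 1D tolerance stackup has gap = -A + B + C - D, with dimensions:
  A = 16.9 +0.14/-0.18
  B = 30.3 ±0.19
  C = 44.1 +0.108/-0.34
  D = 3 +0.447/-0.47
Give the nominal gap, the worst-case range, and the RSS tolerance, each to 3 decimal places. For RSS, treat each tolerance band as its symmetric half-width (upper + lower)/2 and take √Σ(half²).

Stack each dimension's contribution:
  -A: nom -16.900 → Σnom=-16.900; wc +0.180/-0.140 → slack +0.180/-0.140; half-tol=0.160, Σhalf²=0.025600
  +B: nom +30.300 → Σnom=13.400; wc +0.190/-0.190 → slack +0.370/-0.330; half-tol=0.190, Σhalf²=0.061700
  +C: nom +44.100 → Σnom=57.500; wc +0.108/-0.340 → slack +0.478/-0.670; half-tol=0.224, Σhalf²=0.111876
  -D: nom -3.000 → Σnom=54.500; wc +0.470/-0.447 → slack +0.948/-1.117; half-tol=0.459, Σhalf²=0.322098
Nominal = 54.500. Worst-case = [54.500 - 1.117, 54.500 + 0.948] = [53.383, 55.448]. RSS = √0.322098 = 0.568.

nominal=54.500 wc=[53.383,55.448] rss=0.568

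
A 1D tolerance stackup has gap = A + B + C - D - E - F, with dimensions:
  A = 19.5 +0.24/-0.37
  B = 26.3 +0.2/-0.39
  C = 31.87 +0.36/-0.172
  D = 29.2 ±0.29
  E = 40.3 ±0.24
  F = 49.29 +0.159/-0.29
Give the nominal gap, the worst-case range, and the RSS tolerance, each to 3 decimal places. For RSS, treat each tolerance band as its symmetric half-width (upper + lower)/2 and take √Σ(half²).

Stack each dimension's contribution:
  +A: nom +19.500 → Σnom=19.500; wc +0.240/-0.370 → slack +0.240/-0.370; half-tol=0.305, Σhalf²=0.093025
  +B: nom +26.300 → Σnom=45.800; wc +0.200/-0.390 → slack +0.440/-0.760; half-tol=0.295, Σhalf²=0.180050
  +C: nom +31.870 → Σnom=77.670; wc +0.360/-0.172 → slack +0.800/-0.932; half-tol=0.266, Σhalf²=0.250806
  -D: nom -29.200 → Σnom=48.470; wc +0.290/-0.290 → slack +1.090/-1.222; half-tol=0.290, Σhalf²=0.334906
  -E: nom -40.300 → Σnom=8.170; wc +0.240/-0.240 → slack +1.330/-1.462; half-tol=0.240, Σhalf²=0.392506
  -F: nom -49.290 → Σnom=-41.120; wc +0.290/-0.159 → slack +1.620/-1.621; half-tol=0.224, Σhalf²=0.442906
Nominal = -41.120. Worst-case = [-41.120 - 1.621, -41.120 + 1.620] = [-42.741, -39.500]. RSS = √0.442906 = 0.666.

nominal=-41.120 wc=[-42.741,-39.500] rss=0.666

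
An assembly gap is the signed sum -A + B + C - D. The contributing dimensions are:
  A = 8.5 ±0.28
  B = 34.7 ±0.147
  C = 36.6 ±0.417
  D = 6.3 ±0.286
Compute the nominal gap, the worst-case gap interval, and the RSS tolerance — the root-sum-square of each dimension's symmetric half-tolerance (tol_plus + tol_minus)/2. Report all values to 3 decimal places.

Stack each dimension's contribution:
  -A: nom -8.500 → Σnom=-8.500; wc +0.280/-0.280 → slack +0.280/-0.280; half-tol=0.280, Σhalf²=0.078400
  +B: nom +34.700 → Σnom=26.200; wc +0.147/-0.147 → slack +0.427/-0.427; half-tol=0.147, Σhalf²=0.100009
  +C: nom +36.600 → Σnom=62.800; wc +0.417/-0.417 → slack +0.844/-0.844; half-tol=0.417, Σhalf²=0.273898
  -D: nom -6.300 → Σnom=56.500; wc +0.286/-0.286 → slack +1.130/-1.130; half-tol=0.286, Σhalf²=0.355694
Nominal = 56.500. Worst-case = [56.500 - 1.130, 56.500 + 1.130] = [55.370, 57.630]. RSS = √0.355694 = 0.596.

nominal=56.500 wc=[55.370,57.630] rss=0.596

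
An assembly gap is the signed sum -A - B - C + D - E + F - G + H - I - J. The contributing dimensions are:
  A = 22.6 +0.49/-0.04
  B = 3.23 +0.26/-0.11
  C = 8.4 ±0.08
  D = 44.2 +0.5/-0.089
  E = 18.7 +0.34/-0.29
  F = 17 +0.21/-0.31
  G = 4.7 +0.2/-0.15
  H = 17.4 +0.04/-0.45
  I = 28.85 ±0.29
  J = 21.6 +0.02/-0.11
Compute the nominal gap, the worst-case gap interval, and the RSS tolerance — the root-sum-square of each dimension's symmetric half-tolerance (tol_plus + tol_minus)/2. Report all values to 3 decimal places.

Stack each dimension's contribution:
  -A: nom -22.600 → Σnom=-22.600; wc +0.040/-0.490 → slack +0.040/-0.490; half-tol=0.265, Σhalf²=0.070225
  -B: nom -3.230 → Σnom=-25.830; wc +0.110/-0.260 → slack +0.150/-0.750; half-tol=0.185, Σhalf²=0.104450
  -C: nom -8.400 → Σnom=-34.230; wc +0.080/-0.080 → slack +0.230/-0.830; half-tol=0.080, Σhalf²=0.110850
  +D: nom +44.200 → Σnom=9.970; wc +0.500/-0.089 → slack +0.730/-0.919; half-tol=0.294, Σhalf²=0.197580
  -E: nom -18.700 → Σnom=-8.730; wc +0.290/-0.340 → slack +1.020/-1.259; half-tol=0.315, Σhalf²=0.296805
  +F: nom +17.000 → Σnom=8.270; wc +0.210/-0.310 → slack +1.230/-1.569; half-tol=0.260, Σhalf²=0.364405
  -G: nom -4.700 → Σnom=3.570; wc +0.150/-0.200 → slack +1.380/-1.769; half-tol=0.175, Σhalf²=0.395030
  +H: nom +17.400 → Σnom=20.970; wc +0.040/-0.450 → slack +1.420/-2.219; half-tol=0.245, Σhalf²=0.455055
  -I: nom -28.850 → Σnom=-7.880; wc +0.290/-0.290 → slack +1.710/-2.509; half-tol=0.290, Σhalf²=0.539155
  -J: nom -21.600 → Σnom=-29.480; wc +0.110/-0.020 → slack +1.820/-2.529; half-tol=0.065, Σhalf²=0.543380
Nominal = -29.480. Worst-case = [-29.480 - 2.529, -29.480 + 1.820] = [-32.009, -27.660]. RSS = √0.543380 = 0.737.

nominal=-29.480 wc=[-32.009,-27.660] rss=0.737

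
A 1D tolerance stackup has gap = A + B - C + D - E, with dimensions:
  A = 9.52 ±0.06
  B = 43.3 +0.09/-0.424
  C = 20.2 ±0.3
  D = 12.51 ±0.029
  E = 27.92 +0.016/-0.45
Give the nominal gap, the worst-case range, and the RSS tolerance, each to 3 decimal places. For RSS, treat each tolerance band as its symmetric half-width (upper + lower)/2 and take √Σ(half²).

Stack each dimension's contribution:
  +A: nom +9.520 → Σnom=9.520; wc +0.060/-0.060 → slack +0.060/-0.060; half-tol=0.060, Σhalf²=0.003600
  +B: nom +43.300 → Σnom=52.820; wc +0.090/-0.424 → slack +0.150/-0.484; half-tol=0.257, Σhalf²=0.069649
  -C: nom -20.200 → Σnom=32.620; wc +0.300/-0.300 → slack +0.450/-0.784; half-tol=0.300, Σhalf²=0.159649
  +D: nom +12.510 → Σnom=45.130; wc +0.029/-0.029 → slack +0.479/-0.813; half-tol=0.029, Σhalf²=0.160490
  -E: nom -27.920 → Σnom=17.210; wc +0.450/-0.016 → slack +0.929/-0.829; half-tol=0.233, Σhalf²=0.214779
Nominal = 17.210. Worst-case = [17.210 - 0.829, 17.210 + 0.929] = [16.381, 18.139]. RSS = √0.214779 = 0.463.

nominal=17.210 wc=[16.381,18.139] rss=0.463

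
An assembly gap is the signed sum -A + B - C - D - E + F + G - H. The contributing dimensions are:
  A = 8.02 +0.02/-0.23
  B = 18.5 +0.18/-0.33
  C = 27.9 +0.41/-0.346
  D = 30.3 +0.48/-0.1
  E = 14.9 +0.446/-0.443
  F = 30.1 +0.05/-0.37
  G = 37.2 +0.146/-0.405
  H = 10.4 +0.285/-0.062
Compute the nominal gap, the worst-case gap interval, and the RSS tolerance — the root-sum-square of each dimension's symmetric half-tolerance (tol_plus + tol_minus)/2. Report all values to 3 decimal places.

nominal=-5.720 wc=[-8.466,-4.163] rss=0.810

Stack each dimension's contribution:
  -A: nom -8.020 → Σnom=-8.020; wc +0.230/-0.020 → slack +0.230/-0.020; half-tol=0.125, Σhalf²=0.015625
  +B: nom +18.500 → Σnom=10.480; wc +0.180/-0.330 → slack +0.410/-0.350; half-tol=0.255, Σhalf²=0.080650
  -C: nom -27.900 → Σnom=-17.420; wc +0.346/-0.410 → slack +0.756/-0.760; half-tol=0.378, Σhalf²=0.223534
  -D: nom -30.300 → Σnom=-47.720; wc +0.100/-0.480 → slack +0.856/-1.240; half-tol=0.290, Σhalf²=0.307634
  -E: nom -14.900 → Σnom=-62.620; wc +0.443/-0.446 → slack +1.299/-1.686; half-tol=0.445, Σhalf²=0.505214
  +F: nom +30.100 → Σnom=-32.520; wc +0.050/-0.370 → slack +1.349/-2.056; half-tol=0.210, Σhalf²=0.549314
  +G: nom +37.200 → Σnom=4.680; wc +0.146/-0.405 → slack +1.495/-2.461; half-tol=0.276, Σhalf²=0.625215
  -H: nom -10.400 → Σnom=-5.720; wc +0.062/-0.285 → slack +1.557/-2.746; half-tol=0.173, Σhalf²=0.655317
Nominal = -5.720. Worst-case = [-5.720 - 2.746, -5.720 + 1.557] = [-8.466, -4.163]. RSS = √0.655317 = 0.810.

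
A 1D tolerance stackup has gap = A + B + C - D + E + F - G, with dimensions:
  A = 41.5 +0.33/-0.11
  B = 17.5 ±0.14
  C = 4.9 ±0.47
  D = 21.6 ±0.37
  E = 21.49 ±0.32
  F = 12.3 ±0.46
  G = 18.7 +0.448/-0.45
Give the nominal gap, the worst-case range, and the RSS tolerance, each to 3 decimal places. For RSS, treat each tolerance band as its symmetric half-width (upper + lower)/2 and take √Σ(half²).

Stack each dimension's contribution:
  +A: nom +41.500 → Σnom=41.500; wc +0.330/-0.110 → slack +0.330/-0.110; half-tol=0.220, Σhalf²=0.048400
  +B: nom +17.500 → Σnom=59.000; wc +0.140/-0.140 → slack +0.470/-0.250; half-tol=0.140, Σhalf²=0.068000
  +C: nom +4.900 → Σnom=63.900; wc +0.470/-0.470 → slack +0.940/-0.720; half-tol=0.470, Σhalf²=0.288900
  -D: nom -21.600 → Σnom=42.300; wc +0.370/-0.370 → slack +1.310/-1.090; half-tol=0.370, Σhalf²=0.425800
  +E: nom +21.490 → Σnom=63.790; wc +0.320/-0.320 → slack +1.630/-1.410; half-tol=0.320, Σhalf²=0.528200
  +F: nom +12.300 → Σnom=76.090; wc +0.460/-0.460 → slack +2.090/-1.870; half-tol=0.460, Σhalf²=0.739800
  -G: nom -18.700 → Σnom=57.390; wc +0.450/-0.448 → slack +2.540/-2.318; half-tol=0.449, Σhalf²=0.941401
Nominal = 57.390. Worst-case = [57.390 - 2.318, 57.390 + 2.540] = [55.072, 59.930]. RSS = √0.941401 = 0.970.

nominal=57.390 wc=[55.072,59.930] rss=0.970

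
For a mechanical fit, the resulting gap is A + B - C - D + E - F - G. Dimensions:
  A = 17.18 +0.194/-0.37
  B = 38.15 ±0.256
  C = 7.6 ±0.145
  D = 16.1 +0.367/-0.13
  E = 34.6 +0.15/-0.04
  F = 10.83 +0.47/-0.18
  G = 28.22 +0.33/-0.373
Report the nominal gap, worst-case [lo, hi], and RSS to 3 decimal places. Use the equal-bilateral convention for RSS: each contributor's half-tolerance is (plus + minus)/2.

nominal=27.180 wc=[25.202,28.608] rss=0.683

Stack each dimension's contribution:
  +A: nom +17.180 → Σnom=17.180; wc +0.194/-0.370 → slack +0.194/-0.370; half-tol=0.282, Σhalf²=0.079524
  +B: nom +38.150 → Σnom=55.330; wc +0.256/-0.256 → slack +0.450/-0.626; half-tol=0.256, Σhalf²=0.145060
  -C: nom -7.600 → Σnom=47.730; wc +0.145/-0.145 → slack +0.595/-0.771; half-tol=0.145, Σhalf²=0.166085
  -D: nom -16.100 → Σnom=31.630; wc +0.130/-0.367 → slack +0.725/-1.138; half-tol=0.248, Σhalf²=0.227837
  +E: nom +34.600 → Σnom=66.230; wc +0.150/-0.040 → slack +0.875/-1.178; half-tol=0.095, Σhalf²=0.236862
  -F: nom -10.830 → Σnom=55.400; wc +0.180/-0.470 → slack +1.055/-1.648; half-tol=0.325, Σhalf²=0.342487
  -G: nom -28.220 → Σnom=27.180; wc +0.373/-0.330 → slack +1.428/-1.978; half-tol=0.352, Σhalf²=0.466040
Nominal = 27.180. Worst-case = [27.180 - 1.978, 27.180 + 1.428] = [25.202, 28.608]. RSS = √0.466040 = 0.683.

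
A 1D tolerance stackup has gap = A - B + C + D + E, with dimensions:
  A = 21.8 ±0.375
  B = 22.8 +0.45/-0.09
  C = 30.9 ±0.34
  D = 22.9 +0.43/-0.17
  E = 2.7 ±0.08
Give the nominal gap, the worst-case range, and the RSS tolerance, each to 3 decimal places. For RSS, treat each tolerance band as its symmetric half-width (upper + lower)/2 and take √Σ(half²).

Stack each dimension's contribution:
  +A: nom +21.800 → Σnom=21.800; wc +0.375/-0.375 → slack +0.375/-0.375; half-tol=0.375, Σhalf²=0.140625
  -B: nom -22.800 → Σnom=-1.000; wc +0.090/-0.450 → slack +0.465/-0.825; half-tol=0.270, Σhalf²=0.213525
  +C: nom +30.900 → Σnom=29.900; wc +0.340/-0.340 → slack +0.805/-1.165; half-tol=0.340, Σhalf²=0.329125
  +D: nom +22.900 → Σnom=52.800; wc +0.430/-0.170 → slack +1.235/-1.335; half-tol=0.300, Σhalf²=0.419125
  +E: nom +2.700 → Σnom=55.500; wc +0.080/-0.080 → slack +1.315/-1.415; half-tol=0.080, Σhalf²=0.425525
Nominal = 55.500. Worst-case = [55.500 - 1.415, 55.500 + 1.315] = [54.085, 56.815]. RSS = √0.425525 = 0.652.

nominal=55.500 wc=[54.085,56.815] rss=0.652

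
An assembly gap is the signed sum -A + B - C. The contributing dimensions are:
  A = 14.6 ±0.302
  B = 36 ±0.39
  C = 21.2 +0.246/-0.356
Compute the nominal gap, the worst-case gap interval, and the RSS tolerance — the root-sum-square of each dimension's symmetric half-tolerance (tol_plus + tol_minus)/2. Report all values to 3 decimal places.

Stack each dimension's contribution:
  -A: nom -14.600 → Σnom=-14.600; wc +0.302/-0.302 → slack +0.302/-0.302; half-tol=0.302, Σhalf²=0.091204
  +B: nom +36.000 → Σnom=21.400; wc +0.390/-0.390 → slack +0.692/-0.692; half-tol=0.390, Σhalf²=0.243304
  -C: nom -21.200 → Σnom=0.200; wc +0.356/-0.246 → slack +1.048/-0.938; half-tol=0.301, Σhalf²=0.333905
Nominal = 0.200. Worst-case = [0.200 - 0.938, 0.200 + 1.048] = [-0.738, 1.248]. RSS = √0.333905 = 0.578.

nominal=0.200 wc=[-0.738,1.248] rss=0.578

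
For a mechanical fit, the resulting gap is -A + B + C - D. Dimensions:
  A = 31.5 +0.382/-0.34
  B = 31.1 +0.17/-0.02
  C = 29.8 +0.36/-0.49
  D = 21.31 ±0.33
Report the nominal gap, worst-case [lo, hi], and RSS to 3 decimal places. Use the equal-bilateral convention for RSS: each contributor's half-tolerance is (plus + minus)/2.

Stack each dimension's contribution:
  -A: nom -31.500 → Σnom=-31.500; wc +0.340/-0.382 → slack +0.340/-0.382; half-tol=0.361, Σhalf²=0.130321
  +B: nom +31.100 → Σnom=-0.400; wc +0.170/-0.020 → slack +0.510/-0.402; half-tol=0.095, Σhalf²=0.139346
  +C: nom +29.800 → Σnom=29.400; wc +0.360/-0.490 → slack +0.870/-0.892; half-tol=0.425, Σhalf²=0.319971
  -D: nom -21.310 → Σnom=8.090; wc +0.330/-0.330 → slack +1.200/-1.222; half-tol=0.330, Σhalf²=0.428871
Nominal = 8.090. Worst-case = [8.090 - 1.222, 8.090 + 1.200] = [6.868, 9.290]. RSS = √0.428871 = 0.655.

nominal=8.090 wc=[6.868,9.290] rss=0.655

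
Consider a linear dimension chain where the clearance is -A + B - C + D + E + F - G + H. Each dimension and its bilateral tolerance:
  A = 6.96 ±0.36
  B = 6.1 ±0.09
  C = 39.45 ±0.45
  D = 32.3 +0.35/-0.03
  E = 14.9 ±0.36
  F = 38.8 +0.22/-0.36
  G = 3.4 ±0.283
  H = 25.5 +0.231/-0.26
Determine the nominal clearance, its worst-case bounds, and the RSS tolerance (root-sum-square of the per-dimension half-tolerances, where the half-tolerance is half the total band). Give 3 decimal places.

nominal=67.790 wc=[65.597,70.134] rss=0.855

Stack each dimension's contribution:
  -A: nom -6.960 → Σnom=-6.960; wc +0.360/-0.360 → slack +0.360/-0.360; half-tol=0.360, Σhalf²=0.129600
  +B: nom +6.100 → Σnom=-0.860; wc +0.090/-0.090 → slack +0.450/-0.450; half-tol=0.090, Σhalf²=0.137700
  -C: nom -39.450 → Σnom=-40.310; wc +0.450/-0.450 → slack +0.900/-0.900; half-tol=0.450, Σhalf²=0.340200
  +D: nom +32.300 → Σnom=-8.010; wc +0.350/-0.030 → slack +1.250/-0.930; half-tol=0.190, Σhalf²=0.376300
  +E: nom +14.900 → Σnom=6.890; wc +0.360/-0.360 → slack +1.610/-1.290; half-tol=0.360, Σhalf²=0.505900
  +F: nom +38.800 → Σnom=45.690; wc +0.220/-0.360 → slack +1.830/-1.650; half-tol=0.290, Σhalf²=0.590000
  -G: nom -3.400 → Σnom=42.290; wc +0.283/-0.283 → slack +2.113/-1.933; half-tol=0.283, Σhalf²=0.670089
  +H: nom +25.500 → Σnom=67.790; wc +0.231/-0.260 → slack +2.344/-2.193; half-tol=0.245, Σhalf²=0.730359
Nominal = 67.790. Worst-case = [67.790 - 2.193, 67.790 + 2.344] = [65.597, 70.134]. RSS = √0.730359 = 0.855.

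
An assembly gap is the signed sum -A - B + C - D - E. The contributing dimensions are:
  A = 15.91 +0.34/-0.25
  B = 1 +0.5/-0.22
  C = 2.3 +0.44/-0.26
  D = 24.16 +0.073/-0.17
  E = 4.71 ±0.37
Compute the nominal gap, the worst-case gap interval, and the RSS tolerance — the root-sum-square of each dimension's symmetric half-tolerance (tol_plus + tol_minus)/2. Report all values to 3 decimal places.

Stack each dimension's contribution:
  -A: nom -15.910 → Σnom=-15.910; wc +0.250/-0.340 → slack +0.250/-0.340; half-tol=0.295, Σhalf²=0.087025
  -B: nom -1.000 → Σnom=-16.910; wc +0.220/-0.500 → slack +0.470/-0.840; half-tol=0.360, Σhalf²=0.216625
  +C: nom +2.300 → Σnom=-14.610; wc +0.440/-0.260 → slack +0.910/-1.100; half-tol=0.350, Σhalf²=0.339125
  -D: nom -24.160 → Σnom=-38.770; wc +0.170/-0.073 → slack +1.080/-1.173; half-tol=0.121, Σhalf²=0.353887
  -E: nom -4.710 → Σnom=-43.480; wc +0.370/-0.370 → slack +1.450/-1.543; half-tol=0.370, Σhalf²=0.490787
Nominal = -43.480. Worst-case = [-43.480 - 1.543, -43.480 + 1.450] = [-45.023, -42.030]. RSS = √0.490787 = 0.701.

nominal=-43.480 wc=[-45.023,-42.030] rss=0.701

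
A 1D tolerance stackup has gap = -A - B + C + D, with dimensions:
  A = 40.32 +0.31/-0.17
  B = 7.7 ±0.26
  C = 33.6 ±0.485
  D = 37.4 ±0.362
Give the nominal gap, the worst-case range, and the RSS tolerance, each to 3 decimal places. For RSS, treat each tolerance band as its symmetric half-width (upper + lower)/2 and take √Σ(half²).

nominal=22.980 wc=[21.563,24.257] rss=0.701

Stack each dimension's contribution:
  -A: nom -40.320 → Σnom=-40.320; wc +0.170/-0.310 → slack +0.170/-0.310; half-tol=0.240, Σhalf²=0.057600
  -B: nom -7.700 → Σnom=-48.020; wc +0.260/-0.260 → slack +0.430/-0.570; half-tol=0.260, Σhalf²=0.125200
  +C: nom +33.600 → Σnom=-14.420; wc +0.485/-0.485 → slack +0.915/-1.055; half-tol=0.485, Σhalf²=0.360425
  +D: nom +37.400 → Σnom=22.980; wc +0.362/-0.362 → slack +1.277/-1.417; half-tol=0.362, Σhalf²=0.491469
Nominal = 22.980. Worst-case = [22.980 - 1.417, 22.980 + 1.277] = [21.563, 24.257]. RSS = √0.491469 = 0.701.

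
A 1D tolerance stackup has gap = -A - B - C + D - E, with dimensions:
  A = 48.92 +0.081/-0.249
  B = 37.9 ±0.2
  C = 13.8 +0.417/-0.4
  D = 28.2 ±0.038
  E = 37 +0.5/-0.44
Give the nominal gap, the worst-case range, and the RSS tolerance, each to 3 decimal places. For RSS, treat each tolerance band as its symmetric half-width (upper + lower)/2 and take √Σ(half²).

Stack each dimension's contribution:
  -A: nom -48.920 → Σnom=-48.920; wc +0.249/-0.081 → slack +0.249/-0.081; half-tol=0.165, Σhalf²=0.027225
  -B: nom -37.900 → Σnom=-86.820; wc +0.200/-0.200 → slack +0.449/-0.281; half-tol=0.200, Σhalf²=0.067225
  -C: nom -13.800 → Σnom=-100.620; wc +0.400/-0.417 → slack +0.849/-0.698; half-tol=0.408, Σhalf²=0.234097
  +D: nom +28.200 → Σnom=-72.420; wc +0.038/-0.038 → slack +0.887/-0.736; half-tol=0.038, Σhalf²=0.235541
  -E: nom -37.000 → Σnom=-109.420; wc +0.440/-0.500 → slack +1.327/-1.236; half-tol=0.470, Σhalf²=0.456441
Nominal = -109.420. Worst-case = [-109.420 - 1.236, -109.420 + 1.327] = [-110.656, -108.093]. RSS = √0.456441 = 0.676.

nominal=-109.420 wc=[-110.656,-108.093] rss=0.676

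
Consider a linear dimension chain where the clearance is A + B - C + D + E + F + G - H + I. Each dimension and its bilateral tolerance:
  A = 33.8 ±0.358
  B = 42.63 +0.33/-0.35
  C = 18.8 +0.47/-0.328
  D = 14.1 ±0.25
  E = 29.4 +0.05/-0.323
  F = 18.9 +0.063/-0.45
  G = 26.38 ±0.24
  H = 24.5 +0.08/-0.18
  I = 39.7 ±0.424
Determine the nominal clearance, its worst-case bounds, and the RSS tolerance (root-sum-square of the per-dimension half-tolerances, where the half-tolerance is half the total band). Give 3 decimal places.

Stack each dimension's contribution:
  +A: nom +33.800 → Σnom=33.800; wc +0.358/-0.358 → slack +0.358/-0.358; half-tol=0.358, Σhalf²=0.128164
  +B: nom +42.630 → Σnom=76.430; wc +0.330/-0.350 → slack +0.688/-0.708; half-tol=0.340, Σhalf²=0.243764
  -C: nom -18.800 → Σnom=57.630; wc +0.328/-0.470 → slack +1.016/-1.178; half-tol=0.399, Σhalf²=0.402965
  +D: nom +14.100 → Σnom=71.730; wc +0.250/-0.250 → slack +1.266/-1.428; half-tol=0.250, Σhalf²=0.465465
  +E: nom +29.400 → Σnom=101.130; wc +0.050/-0.323 → slack +1.316/-1.751; half-tol=0.186, Σhalf²=0.500247
  +F: nom +18.900 → Σnom=120.030; wc +0.063/-0.450 → slack +1.379/-2.201; half-tol=0.257, Σhalf²=0.566040
  +G: nom +26.380 → Σnom=146.410; wc +0.240/-0.240 → slack +1.619/-2.441; half-tol=0.240, Σhalf²=0.623640
  -H: nom -24.500 → Σnom=121.910; wc +0.180/-0.080 → slack +1.799/-2.521; half-tol=0.130, Σhalf²=0.640540
  +I: nom +39.700 → Σnom=161.610; wc +0.424/-0.424 → slack +2.223/-2.945; half-tol=0.424, Σhalf²=0.820315
Nominal = 161.610. Worst-case = [161.610 - 2.945, 161.610 + 2.223] = [158.665, 163.833]. RSS = √0.820315 = 0.906.

nominal=161.610 wc=[158.665,163.833] rss=0.906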